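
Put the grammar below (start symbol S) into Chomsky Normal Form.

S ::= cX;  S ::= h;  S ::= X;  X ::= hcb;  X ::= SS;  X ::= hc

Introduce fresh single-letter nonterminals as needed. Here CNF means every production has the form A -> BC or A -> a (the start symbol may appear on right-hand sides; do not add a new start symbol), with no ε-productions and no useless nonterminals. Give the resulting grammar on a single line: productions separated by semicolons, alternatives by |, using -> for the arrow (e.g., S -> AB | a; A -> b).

No ε-productions.
After unit-elimination: S -> h | SS | cX | hc | hcb; X -> SS | hc | hcb.
TERM: introduce C -> b, A -> c, B -> h and substitute in every rule of length ≥2.
BIN: S -> BAC becomes S -> BD, D -> AC; X -> BAC becomes X -> BE, E -> AC.

S -> h | AX | BA | BD | SS; A -> c; B -> h; C -> b; D -> AC; E -> AC; X -> BA | BE | SS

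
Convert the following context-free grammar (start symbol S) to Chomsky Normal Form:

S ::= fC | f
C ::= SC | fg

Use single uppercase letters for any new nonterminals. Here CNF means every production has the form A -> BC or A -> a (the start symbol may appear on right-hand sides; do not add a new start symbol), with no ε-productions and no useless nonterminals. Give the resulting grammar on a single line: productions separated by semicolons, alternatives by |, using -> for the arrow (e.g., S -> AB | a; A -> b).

S -> f | AC; A -> f; B -> g; C -> AB | SC

No ε-productions.
No unit productions to eliminate.
TERM: introduce A -> f, B -> g and substitute in every rule of length ≥2.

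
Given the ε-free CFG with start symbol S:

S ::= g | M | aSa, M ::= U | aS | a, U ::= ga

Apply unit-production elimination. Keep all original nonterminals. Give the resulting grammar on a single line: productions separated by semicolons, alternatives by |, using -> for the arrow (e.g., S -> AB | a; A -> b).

Unit productions: M->U, S->M.
Unit pairs (A ⇒* B via units): (M,U), (S,M), (S,U).
S: inherits non-unit rules of {M, S, U} → a | aS | aSa | g | ga.
M: inherits non-unit rules of {M, U} → a | aS | ga.
U: inherits non-unit rules of {U} → ga.

S -> a | g | aS | ga | aSa; M -> a | aS | ga; U -> ga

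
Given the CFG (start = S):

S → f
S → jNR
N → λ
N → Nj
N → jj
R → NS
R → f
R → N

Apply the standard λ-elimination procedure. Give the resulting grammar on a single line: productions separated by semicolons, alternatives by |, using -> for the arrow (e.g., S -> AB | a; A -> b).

Nullable set: {N, R}.
S -> jNR: N, R nullable, giving j | jN | jNR | jR.
Drop N -> λ.
N -> Nj: N nullable, giving Nj | j.
R -> N: N nullable, giving N.
R -> NS: N nullable, giving NS | S.
Unchanged (no nullable symbols): S -> f; N -> jj; R -> f.

S -> f | j | jN | jR | jNR; N -> j | Nj | jj; R -> N | S | f | NS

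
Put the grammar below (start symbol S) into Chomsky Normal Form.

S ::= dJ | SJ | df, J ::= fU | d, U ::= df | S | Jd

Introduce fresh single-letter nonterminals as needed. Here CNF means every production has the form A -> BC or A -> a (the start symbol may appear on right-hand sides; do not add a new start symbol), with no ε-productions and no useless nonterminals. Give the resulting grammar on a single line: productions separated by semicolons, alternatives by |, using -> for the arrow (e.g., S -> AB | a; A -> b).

No ε-productions.
After unit-elimination: S -> SJ | dJ | df; J -> d | fU; U -> Jd | SJ | dJ | df.
TERM: introduce B -> d, A -> f and substitute in every rule of length ≥2.

S -> BA | BJ | SJ; A -> f; B -> d; J -> d | AU; U -> BA | BJ | JB | SJ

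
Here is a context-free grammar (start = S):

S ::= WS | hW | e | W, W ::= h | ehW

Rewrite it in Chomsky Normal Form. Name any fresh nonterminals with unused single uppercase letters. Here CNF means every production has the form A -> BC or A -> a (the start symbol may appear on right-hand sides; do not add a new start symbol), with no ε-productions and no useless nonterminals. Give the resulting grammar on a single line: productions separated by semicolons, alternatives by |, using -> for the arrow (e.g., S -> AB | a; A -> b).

S -> e | h | AC | BW | WS; A -> e; B -> h; C -> BW; D -> BW; W -> h | AD

No ε-productions.
After unit-elimination: S -> e | h | WS | hW | ehW; W -> h | ehW.
TERM: introduce A -> e, B -> h and substitute in every rule of length ≥2.
BIN: S -> ABW becomes S -> AC, C -> BW; W -> ABW becomes W -> AD, D -> BW.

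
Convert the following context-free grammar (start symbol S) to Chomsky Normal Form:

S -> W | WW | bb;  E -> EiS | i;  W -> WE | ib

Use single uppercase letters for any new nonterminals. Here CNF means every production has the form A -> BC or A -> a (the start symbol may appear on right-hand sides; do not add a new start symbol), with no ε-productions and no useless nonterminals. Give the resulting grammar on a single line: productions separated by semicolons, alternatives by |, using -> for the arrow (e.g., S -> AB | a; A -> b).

No ε-productions.
After unit-elimination: S -> WE | WW | bb | ib; E -> i | EiS; W -> WE | ib.
TERM: introduce B -> b, A -> i and substitute in every rule of length ≥2.
BIN: E -> EAS becomes E -> EC, C -> AS.

S -> AB | BB | WE | WW; A -> i; B -> b; C -> AS; E -> i | EC; W -> AB | WE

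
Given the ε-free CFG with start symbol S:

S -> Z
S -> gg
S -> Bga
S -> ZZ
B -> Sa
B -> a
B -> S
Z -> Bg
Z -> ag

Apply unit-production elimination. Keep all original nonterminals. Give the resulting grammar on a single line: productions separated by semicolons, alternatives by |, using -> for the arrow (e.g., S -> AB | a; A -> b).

S -> Bg | ZZ | ag | gg | Bga; B -> a | Bg | Sa | ZZ | ag | gg | Bga; Z -> Bg | ag

Unit productions: B->S, S->Z.
Unit pairs (A ⇒* B via units): (B,S), (B,Z), (S,Z).
S: inherits non-unit rules of {S, Z} → Bg | Bga | ZZ | ag | gg.
B: inherits non-unit rules of {B, S, Z} → Bg | Bga | Sa | ZZ | a | ag | gg.
Z: inherits non-unit rules of {Z} → Bg | ag.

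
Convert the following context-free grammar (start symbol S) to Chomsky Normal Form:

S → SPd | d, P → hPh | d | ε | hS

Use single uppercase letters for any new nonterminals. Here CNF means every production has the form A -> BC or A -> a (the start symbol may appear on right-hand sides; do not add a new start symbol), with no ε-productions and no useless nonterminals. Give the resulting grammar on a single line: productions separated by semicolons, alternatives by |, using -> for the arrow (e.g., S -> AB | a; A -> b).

S -> d | SB | SD; A -> h; B -> d; C -> PA; D -> PB; P -> d | AA | AC | AS

Nullable: {P}; after ε-elimination: S -> d | Sd | SPd; P -> d | hS | hh | hPh.
No unit productions to eliminate.
TERM: introduce B -> d, A -> h and substitute in every rule of length ≥2.
BIN: P -> APA becomes P -> AC, C -> PA; S -> SPB becomes S -> SD, D -> PB.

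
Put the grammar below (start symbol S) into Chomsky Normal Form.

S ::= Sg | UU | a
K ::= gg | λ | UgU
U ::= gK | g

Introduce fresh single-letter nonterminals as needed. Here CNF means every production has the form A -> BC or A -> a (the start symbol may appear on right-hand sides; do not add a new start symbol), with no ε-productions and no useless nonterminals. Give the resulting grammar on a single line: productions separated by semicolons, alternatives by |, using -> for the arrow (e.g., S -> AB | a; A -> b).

Nullable: {K}; after ε-elimination: S -> a | Sg | UU; K -> gg | UgU; U -> g | gK.
No unit productions to eliminate.
TERM: introduce A -> g and substitute in every rule of length ≥2.
BIN: K -> UAU becomes K -> UB, B -> AU.

S -> a | SA | UU; A -> g; B -> AU; K -> AA | UB; U -> g | AK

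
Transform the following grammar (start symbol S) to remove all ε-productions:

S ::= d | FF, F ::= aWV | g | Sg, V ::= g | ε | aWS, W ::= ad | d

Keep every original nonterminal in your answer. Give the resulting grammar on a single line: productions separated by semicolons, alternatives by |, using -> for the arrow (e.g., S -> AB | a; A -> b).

S -> d | FF; F -> g | Sg | aW | aWV; V -> g | aWS; W -> d | ad

Nullable set: {V}.
F -> aWV: V nullable, giving aW | aWV.
Drop V -> ε.
Unchanged (no nullable symbols): S -> FF; S -> d; F -> Sg; F -> g; V -> aWS; V -> g; W -> ad; W -> d.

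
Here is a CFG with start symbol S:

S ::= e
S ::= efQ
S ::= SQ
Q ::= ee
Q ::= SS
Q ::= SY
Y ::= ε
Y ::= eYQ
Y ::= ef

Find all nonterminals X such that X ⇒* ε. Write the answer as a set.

Directly nullable (have an ε-rule): {Y}.
Not nullable: Q, S — each has a terminal in every rule's right-hand side or depends on a non-nullable symbol.

{Y}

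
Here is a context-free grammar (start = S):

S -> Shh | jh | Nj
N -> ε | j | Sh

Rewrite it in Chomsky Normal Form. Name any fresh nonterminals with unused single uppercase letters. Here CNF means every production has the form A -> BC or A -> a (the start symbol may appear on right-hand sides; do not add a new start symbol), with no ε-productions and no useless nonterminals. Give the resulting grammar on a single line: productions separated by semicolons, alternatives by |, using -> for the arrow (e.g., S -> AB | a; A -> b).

Nullable: {N}; after ε-elimination: S -> j | Nj | jh | Shh; N -> j | Sh.
No unit productions to eliminate.
TERM: introduce A -> h, B -> j and substitute in every rule of length ≥2.
BIN: S -> SAA becomes S -> SC, C -> AA.

S -> j | BA | NB | SC; A -> h; B -> j; C -> AA; N -> j | SA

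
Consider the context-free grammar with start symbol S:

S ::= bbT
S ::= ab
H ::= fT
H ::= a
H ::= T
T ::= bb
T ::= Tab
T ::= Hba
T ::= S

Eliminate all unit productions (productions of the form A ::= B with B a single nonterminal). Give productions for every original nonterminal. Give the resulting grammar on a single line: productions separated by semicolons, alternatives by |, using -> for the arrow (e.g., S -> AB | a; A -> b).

Unit productions: H->T, T->S.
Unit pairs (A ⇒* B via units): (H,S), (H,T), (T,S).
S: inherits non-unit rules of {S} → ab | bbT.
H: inherits non-unit rules of {H, S, T} → Hba | Tab | a | ab | bb | bbT | fT.
T: inherits non-unit rules of {S, T} → Hba | Tab | ab | bb | bbT.

S -> ab | bbT; H -> a | ab | bb | fT | Hba | Tab | bbT; T -> ab | bb | Hba | Tab | bbT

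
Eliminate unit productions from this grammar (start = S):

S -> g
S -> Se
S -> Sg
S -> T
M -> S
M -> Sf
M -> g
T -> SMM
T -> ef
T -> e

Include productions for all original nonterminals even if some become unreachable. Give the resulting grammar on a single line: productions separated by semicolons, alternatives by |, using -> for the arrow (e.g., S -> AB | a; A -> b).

Unit productions: M->S, S->T.
Unit pairs (A ⇒* B via units): (M,S), (M,T), (S,T).
S: inherits non-unit rules of {S, T} → SMM | Se | Sg | e | ef | g.
M: inherits non-unit rules of {M, S, T} → SMM | Se | Sf | Sg | e | ef | g.
T: inherits non-unit rules of {T} → SMM | e | ef.

S -> e | g | Se | Sg | ef | SMM; M -> e | g | Se | Sf | Sg | ef | SMM; T -> e | ef | SMM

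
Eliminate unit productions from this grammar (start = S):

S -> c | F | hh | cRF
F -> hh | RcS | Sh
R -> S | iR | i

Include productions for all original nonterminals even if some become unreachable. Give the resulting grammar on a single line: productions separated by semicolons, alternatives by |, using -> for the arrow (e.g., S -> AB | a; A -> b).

S -> c | Sh | hh | RcS | cRF; F -> Sh | hh | RcS; R -> c | i | Sh | hh | iR | RcS | cRF

Unit productions: R->S, S->F.
Unit pairs (A ⇒* B via units): (R,F), (R,S), (S,F).
S: inherits non-unit rules of {F, S} → RcS | Sh | c | cRF | hh.
F: inherits non-unit rules of {F} → RcS | Sh | hh.
R: inherits non-unit rules of {F, R, S} → RcS | Sh | c | cRF | hh | i | iR.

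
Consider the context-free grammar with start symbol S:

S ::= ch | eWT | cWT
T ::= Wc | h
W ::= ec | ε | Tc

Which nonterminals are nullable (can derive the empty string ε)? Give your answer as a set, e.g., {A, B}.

Directly nullable (have an ε-rule): {W}.
Not nullable: S, T — each has a terminal in every rule's right-hand side or depends on a non-nullable symbol.

{W}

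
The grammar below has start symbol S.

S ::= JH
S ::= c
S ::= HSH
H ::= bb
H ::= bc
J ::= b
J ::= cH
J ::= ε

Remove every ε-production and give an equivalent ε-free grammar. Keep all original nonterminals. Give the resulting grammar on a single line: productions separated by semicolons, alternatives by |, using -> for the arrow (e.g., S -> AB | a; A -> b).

Nullable set: {J}.
S -> JH: J nullable, giving H | JH.
Drop J -> ε.
Unchanged (no nullable symbols): S -> HSH; S -> c; H -> bb; H -> bc; J -> b; J -> cH.

S -> H | c | JH | HSH; H -> bb | bc; J -> b | cH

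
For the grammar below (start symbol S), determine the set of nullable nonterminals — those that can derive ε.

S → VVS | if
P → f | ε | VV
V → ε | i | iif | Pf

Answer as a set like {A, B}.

Directly nullable (have an ε-rule): {P, V}.
Not nullable: S — each has a terminal in every rule's right-hand side or depends on a non-nullable symbol.

{P, V}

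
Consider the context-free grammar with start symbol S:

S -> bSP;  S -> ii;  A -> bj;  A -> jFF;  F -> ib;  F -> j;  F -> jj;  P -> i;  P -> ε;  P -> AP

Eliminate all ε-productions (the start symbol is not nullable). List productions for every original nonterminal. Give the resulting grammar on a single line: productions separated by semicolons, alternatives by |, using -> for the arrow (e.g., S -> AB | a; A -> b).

Nullable set: {P}.
S -> bSP: P nullable, giving bS | bSP.
Drop P -> ε.
P -> AP: P nullable, giving A | AP.
Unchanged (no nullable symbols): S -> ii; A -> bj; A -> jFF; F -> ib; F -> j; F -> jj; P -> i.

S -> bS | ii | bSP; A -> bj | jFF; F -> j | ib | jj; P -> A | i | AP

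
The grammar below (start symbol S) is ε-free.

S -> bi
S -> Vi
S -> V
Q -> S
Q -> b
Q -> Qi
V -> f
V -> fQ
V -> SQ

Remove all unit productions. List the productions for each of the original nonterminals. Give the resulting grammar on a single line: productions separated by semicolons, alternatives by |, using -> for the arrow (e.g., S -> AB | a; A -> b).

S -> f | SQ | Vi | bi | fQ; Q -> b | f | Qi | SQ | Vi | bi | fQ; V -> f | SQ | fQ

Unit productions: Q->S, S->V.
Unit pairs (A ⇒* B via units): (Q,S), (Q,V), (S,V).
S: inherits non-unit rules of {S, V} → SQ | Vi | bi | f | fQ.
Q: inherits non-unit rules of {Q, S, V} → Qi | SQ | Vi | b | bi | f | fQ.
V: inherits non-unit rules of {V} → SQ | f | fQ.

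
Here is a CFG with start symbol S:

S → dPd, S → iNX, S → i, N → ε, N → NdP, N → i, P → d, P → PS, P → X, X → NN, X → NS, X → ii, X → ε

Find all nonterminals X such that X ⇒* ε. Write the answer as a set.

Directly nullable (have an ε-rule): {N, X}.
P is nullable via P -> X (every symbol on the right is already known nullable).
Not nullable: S — each has a terminal in every rule's right-hand side or depends on a non-nullable symbol.

{N, P, X}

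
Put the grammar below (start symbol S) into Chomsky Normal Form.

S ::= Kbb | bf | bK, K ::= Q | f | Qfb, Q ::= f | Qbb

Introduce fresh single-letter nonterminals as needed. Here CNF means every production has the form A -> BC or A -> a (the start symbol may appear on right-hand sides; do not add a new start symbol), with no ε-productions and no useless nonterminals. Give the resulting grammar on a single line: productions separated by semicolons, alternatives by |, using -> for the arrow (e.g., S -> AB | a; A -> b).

S -> AB | AK | KF; A -> b; B -> f; C -> AA; D -> BA; E -> AA; F -> AA; K -> f | QC | QD; Q -> f | QE

No ε-productions.
After unit-elimination: S -> bK | bf | Kbb; K -> f | Qbb | Qfb; Q -> f | Qbb.
TERM: introduce A -> b, B -> f and substitute in every rule of length ≥2.
BIN: K -> QAA becomes K -> QC, C -> AA; K -> QBA becomes K -> QD, D -> BA; Q -> QAA becomes Q -> QE, E -> AA; S -> KAA becomes S -> KF, F -> AA.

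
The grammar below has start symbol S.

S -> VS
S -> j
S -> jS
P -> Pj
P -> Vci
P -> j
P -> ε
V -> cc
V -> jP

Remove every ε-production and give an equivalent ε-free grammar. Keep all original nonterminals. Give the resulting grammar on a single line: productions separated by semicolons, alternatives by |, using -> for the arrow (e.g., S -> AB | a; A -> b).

Nullable set: {P}.
Drop P -> ε.
P -> Pj: P nullable, giving Pj | j.
V -> jP: P nullable, giving j | jP.
Unchanged (no nullable symbols): S -> VS; S -> j; S -> jS; P -> Vci; P -> j; V -> cc.

S -> j | VS | jS; P -> j | Pj | Vci; V -> j | cc | jP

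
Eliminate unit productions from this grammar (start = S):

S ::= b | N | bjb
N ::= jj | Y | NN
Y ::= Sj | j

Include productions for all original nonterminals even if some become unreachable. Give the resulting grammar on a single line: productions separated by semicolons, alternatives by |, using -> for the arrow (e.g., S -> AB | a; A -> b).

S -> b | j | NN | Sj | jj | bjb; N -> j | NN | Sj | jj; Y -> j | Sj

Unit productions: N->Y, S->N.
Unit pairs (A ⇒* B via units): (N,Y), (S,N), (S,Y).
S: inherits non-unit rules of {N, S, Y} → NN | Sj | b | bjb | j | jj.
N: inherits non-unit rules of {N, Y} → NN | Sj | j | jj.
Y: inherits non-unit rules of {Y} → Sj | j.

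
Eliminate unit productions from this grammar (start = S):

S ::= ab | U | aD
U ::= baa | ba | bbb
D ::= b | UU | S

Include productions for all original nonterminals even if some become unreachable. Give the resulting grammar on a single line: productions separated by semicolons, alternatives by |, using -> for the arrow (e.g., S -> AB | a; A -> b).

S -> aD | ab | ba | baa | bbb; D -> b | UU | aD | ab | ba | baa | bbb; U -> ba | baa | bbb

Unit productions: D->S, S->U.
Unit pairs (A ⇒* B via units): (D,S), (D,U), (S,U).
S: inherits non-unit rules of {S, U} → aD | ab | ba | baa | bbb.
D: inherits non-unit rules of {D, S, U} → UU | aD | ab | b | ba | baa | bbb.
U: inherits non-unit rules of {U} → ba | baa | bbb.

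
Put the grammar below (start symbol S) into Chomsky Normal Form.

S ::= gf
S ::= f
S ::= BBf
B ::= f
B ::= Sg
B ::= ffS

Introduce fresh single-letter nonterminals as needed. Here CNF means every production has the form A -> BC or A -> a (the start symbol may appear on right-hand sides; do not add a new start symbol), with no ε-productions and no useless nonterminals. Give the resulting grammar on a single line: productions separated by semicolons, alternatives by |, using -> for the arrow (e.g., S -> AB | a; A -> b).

S -> f | AC | BE; A -> g; B -> f | CD | SA; C -> f; D -> CS; E -> BC

No ε-productions.
No unit productions to eliminate.
TERM: introduce C -> f, A -> g and substitute in every rule of length ≥2.
BIN: B -> CCS becomes B -> CD, D -> CS; S -> BBC becomes S -> BE, E -> BC.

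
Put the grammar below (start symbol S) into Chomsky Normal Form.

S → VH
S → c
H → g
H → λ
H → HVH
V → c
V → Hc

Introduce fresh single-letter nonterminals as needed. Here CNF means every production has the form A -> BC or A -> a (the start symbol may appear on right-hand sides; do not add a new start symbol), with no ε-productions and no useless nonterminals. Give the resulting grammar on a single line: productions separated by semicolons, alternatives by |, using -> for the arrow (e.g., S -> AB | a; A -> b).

Nullable: {H}; after ε-elimination: S -> V | c | VH; H -> V | g | HV | VH | HVH; V -> c | Hc.
After unit-elimination: S -> c | Hc | VH; H -> c | g | HV | Hc | VH | HVH; V -> c | Hc.
TERM: introduce A -> c and substitute in every rule of length ≥2.
BIN: H -> HVH becomes H -> HB, B -> VH.

S -> c | HA | VH; A -> c; B -> VH; H -> c | g | HA | HB | HV | VH; V -> c | HA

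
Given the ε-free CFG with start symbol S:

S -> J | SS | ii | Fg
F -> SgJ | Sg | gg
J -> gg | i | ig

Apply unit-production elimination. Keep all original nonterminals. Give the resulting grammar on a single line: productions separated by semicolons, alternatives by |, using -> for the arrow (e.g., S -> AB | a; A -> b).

Unit productions: S->J.
Unit pairs (A ⇒* B via units): (S,J).
S: inherits non-unit rules of {J, S} → Fg | SS | gg | i | ig | ii.
F: inherits non-unit rules of {F} → Sg | SgJ | gg.
J: inherits non-unit rules of {J} → gg | i | ig.

S -> i | Fg | SS | gg | ig | ii; F -> Sg | gg | SgJ; J -> i | gg | ig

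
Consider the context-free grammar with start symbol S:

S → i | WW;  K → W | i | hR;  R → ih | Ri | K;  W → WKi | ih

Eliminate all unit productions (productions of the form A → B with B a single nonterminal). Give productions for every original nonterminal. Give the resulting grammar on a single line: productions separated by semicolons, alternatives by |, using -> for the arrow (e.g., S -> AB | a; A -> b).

Unit productions: K->W, R->K.
Unit pairs (A ⇒* B via units): (K,W), (R,K), (R,W).
S: inherits non-unit rules of {S} → WW | i.
K: inherits non-unit rules of {K, W} → WKi | hR | i | ih.
R: inherits non-unit rules of {K, R, W} → Ri | WKi | hR | i | ih.
W: inherits non-unit rules of {W} → WKi | ih.

S -> i | WW; K -> i | hR | ih | WKi; R -> i | Ri | hR | ih | WKi; W -> ih | WKi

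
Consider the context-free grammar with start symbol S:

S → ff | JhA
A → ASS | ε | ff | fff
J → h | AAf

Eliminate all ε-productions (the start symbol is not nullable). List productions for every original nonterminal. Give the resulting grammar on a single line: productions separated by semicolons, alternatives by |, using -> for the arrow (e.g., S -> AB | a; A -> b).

S -> Jh | ff | JhA; A -> SS | ff | ASS | fff; J -> f | h | Af | AAf

Nullable set: {A}.
S -> JhA: A nullable, giving Jh | JhA.
Drop A -> ε.
A -> ASS: A nullable, giving ASS | SS.
J -> AAf: A, A nullable, giving AAf | Af | f.
Unchanged (no nullable symbols): S -> ff; A -> ff; A -> fff; J -> h.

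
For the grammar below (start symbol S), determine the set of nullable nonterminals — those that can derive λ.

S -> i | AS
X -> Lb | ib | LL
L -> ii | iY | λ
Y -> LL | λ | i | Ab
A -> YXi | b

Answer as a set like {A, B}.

{L, X, Y}

Directly nullable (have an ε-rule): {L, Y}.
X is nullable via X -> LL (every symbol on the right is already known nullable).
Not nullable: A, S — each has a terminal in every rule's right-hand side or depends on a non-nullable symbol.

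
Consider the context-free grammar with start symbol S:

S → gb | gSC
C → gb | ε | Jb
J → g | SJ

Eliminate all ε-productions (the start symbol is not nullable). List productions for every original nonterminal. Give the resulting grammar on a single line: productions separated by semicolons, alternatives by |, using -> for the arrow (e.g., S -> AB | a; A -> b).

S -> gS | gb | gSC; C -> Jb | gb; J -> g | SJ

Nullable set: {C}.
S -> gSC: C nullable, giving gS | gSC.
Drop C -> ε.
Unchanged (no nullable symbols): S -> gb; C -> Jb; C -> gb; J -> SJ; J -> g.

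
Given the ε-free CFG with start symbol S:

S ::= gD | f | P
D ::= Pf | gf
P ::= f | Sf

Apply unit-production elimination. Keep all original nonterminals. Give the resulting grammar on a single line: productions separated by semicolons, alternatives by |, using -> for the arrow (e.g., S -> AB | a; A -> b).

Unit productions: S->P.
Unit pairs (A ⇒* B via units): (S,P).
S: inherits non-unit rules of {P, S} → Sf | f | gD.
D: inherits non-unit rules of {D} → Pf | gf.
P: inherits non-unit rules of {P} → Sf | f.

S -> f | Sf | gD; D -> Pf | gf; P -> f | Sf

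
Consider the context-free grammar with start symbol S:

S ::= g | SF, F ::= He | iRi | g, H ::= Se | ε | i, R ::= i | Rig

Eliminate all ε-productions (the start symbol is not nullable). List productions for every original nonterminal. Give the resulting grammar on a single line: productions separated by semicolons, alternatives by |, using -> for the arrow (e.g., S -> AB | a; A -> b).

S -> g | SF; F -> e | g | He | iRi; H -> i | Se; R -> i | Rig

Nullable set: {H}.
F -> He: H nullable, giving He | e.
Drop H -> ε.
Unchanged (no nullable symbols): S -> SF; S -> g; F -> g; F -> iRi; H -> Se; H -> i; R -> Rig; R -> i.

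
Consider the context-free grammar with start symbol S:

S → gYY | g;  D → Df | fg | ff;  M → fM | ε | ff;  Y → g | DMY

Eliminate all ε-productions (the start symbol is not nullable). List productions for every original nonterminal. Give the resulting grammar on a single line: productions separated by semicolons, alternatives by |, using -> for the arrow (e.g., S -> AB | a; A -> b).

Nullable set: {M}.
Drop M -> ε.
M -> fM: M nullable, giving f | fM.
Y -> DMY: M nullable, giving DMY | DY.
Unchanged (no nullable symbols): S -> g; S -> gYY; D -> Df; D -> ff; D -> fg; M -> ff; Y -> g.

S -> g | gYY; D -> Df | ff | fg; M -> f | fM | ff; Y -> g | DY | DMY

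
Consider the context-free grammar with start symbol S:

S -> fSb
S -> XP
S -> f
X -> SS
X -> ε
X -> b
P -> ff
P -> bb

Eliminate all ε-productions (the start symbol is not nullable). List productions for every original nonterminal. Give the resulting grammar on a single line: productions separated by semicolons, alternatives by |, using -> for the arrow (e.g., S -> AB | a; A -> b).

Nullable set: {X}.
S -> XP: X nullable, giving P | XP.
Drop X -> ε.
Unchanged (no nullable symbols): S -> f; S -> fSb; P -> bb; P -> ff; X -> SS; X -> b.

S -> P | f | XP | fSb; P -> bb | ff; X -> b | SS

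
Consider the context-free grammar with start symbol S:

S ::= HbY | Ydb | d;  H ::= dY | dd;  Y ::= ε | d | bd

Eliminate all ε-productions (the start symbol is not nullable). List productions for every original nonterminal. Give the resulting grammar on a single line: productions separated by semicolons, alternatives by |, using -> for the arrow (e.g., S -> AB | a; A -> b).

Nullable set: {Y}.
S -> HbY: Y nullable, giving Hb | HbY.
S -> Ydb: Y nullable, giving Ydb | db.
H -> dY: Y nullable, giving d | dY.
Drop Y -> ε.
Unchanged (no nullable symbols): S -> d; H -> dd; Y -> bd; Y -> d.

S -> d | Hb | db | HbY | Ydb; H -> d | dY | dd; Y -> d | bd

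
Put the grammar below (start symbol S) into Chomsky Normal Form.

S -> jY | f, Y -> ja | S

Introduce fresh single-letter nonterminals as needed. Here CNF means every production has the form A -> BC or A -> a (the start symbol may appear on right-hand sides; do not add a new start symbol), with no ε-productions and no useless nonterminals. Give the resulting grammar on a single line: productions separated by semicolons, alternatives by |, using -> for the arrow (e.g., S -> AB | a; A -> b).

S -> f | AY; A -> j; B -> a; Y -> f | AB | AY

No ε-productions.
After unit-elimination: S -> f | jY; Y -> f | jY | ja.
TERM: introduce B -> a, A -> j and substitute in every rule of length ≥2.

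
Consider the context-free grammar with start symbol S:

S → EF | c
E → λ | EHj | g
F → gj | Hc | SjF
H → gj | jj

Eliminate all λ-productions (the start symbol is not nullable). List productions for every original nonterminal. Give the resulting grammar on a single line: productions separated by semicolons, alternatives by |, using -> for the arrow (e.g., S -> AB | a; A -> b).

S -> F | c | EF; E -> g | Hj | EHj; F -> Hc | gj | SjF; H -> gj | jj

Nullable set: {E}.
S -> EF: E nullable, giving EF | F.
Drop E -> λ.
E -> EHj: E nullable, giving EHj | Hj.
Unchanged (no nullable symbols): S -> c; E -> g; F -> Hc; F -> SjF; F -> gj; H -> gj; H -> jj.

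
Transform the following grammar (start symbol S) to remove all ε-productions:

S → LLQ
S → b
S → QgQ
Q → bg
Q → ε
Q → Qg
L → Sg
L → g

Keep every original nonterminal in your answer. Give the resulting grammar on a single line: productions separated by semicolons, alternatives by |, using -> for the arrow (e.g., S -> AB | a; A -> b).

Nullable set: {Q}.
S -> LLQ: Q nullable, giving LL | LLQ.
S -> QgQ: Q, Q nullable, giving Qg | QgQ | g | gQ.
Drop Q -> ε.
Q -> Qg: Q nullable, giving Qg | g.
Unchanged (no nullable symbols): S -> b; L -> Sg; L -> g; Q -> bg.

S -> b | g | LL | Qg | gQ | LLQ | QgQ; L -> g | Sg; Q -> g | Qg | bg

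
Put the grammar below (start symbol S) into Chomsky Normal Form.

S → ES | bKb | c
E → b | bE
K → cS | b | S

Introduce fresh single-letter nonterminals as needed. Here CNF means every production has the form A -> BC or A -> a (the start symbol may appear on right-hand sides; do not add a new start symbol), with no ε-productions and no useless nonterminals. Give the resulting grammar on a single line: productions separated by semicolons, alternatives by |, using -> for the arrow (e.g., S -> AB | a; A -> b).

S -> c | AD | ES; A -> b; B -> c; C -> KA; D -> KA; E -> b | AE; K -> b | c | AC | BS | ES

No ε-productions.
After unit-elimination: S -> c | ES | bKb; E -> b | bE; K -> b | c | ES | cS | bKb.
TERM: introduce A -> b, B -> c and substitute in every rule of length ≥2.
BIN: K -> AKA becomes K -> AC, C -> KA; S -> AKA becomes S -> AD, D -> KA.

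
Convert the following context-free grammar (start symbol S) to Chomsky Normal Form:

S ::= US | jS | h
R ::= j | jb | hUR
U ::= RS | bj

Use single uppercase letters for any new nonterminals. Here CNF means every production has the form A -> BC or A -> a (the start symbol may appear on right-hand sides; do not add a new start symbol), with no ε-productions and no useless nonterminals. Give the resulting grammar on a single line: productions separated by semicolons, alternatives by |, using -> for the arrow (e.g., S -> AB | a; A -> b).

S -> h | BS | US; A -> h; B -> j; C -> b; D -> UR; R -> j | AD | BC; U -> CB | RS

No ε-productions.
No unit productions to eliminate.
TERM: introduce C -> b, A -> h, B -> j and substitute in every rule of length ≥2.
BIN: R -> AUR becomes R -> AD, D -> UR.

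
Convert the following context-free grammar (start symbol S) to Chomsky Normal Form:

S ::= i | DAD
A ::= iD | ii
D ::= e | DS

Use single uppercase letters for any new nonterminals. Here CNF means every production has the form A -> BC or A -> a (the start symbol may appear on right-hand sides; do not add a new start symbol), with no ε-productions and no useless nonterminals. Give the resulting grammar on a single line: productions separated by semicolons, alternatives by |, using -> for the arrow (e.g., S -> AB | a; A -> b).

No ε-productions.
No unit productions to eliminate.
TERM: introduce B -> i and substitute in every rule of length ≥2.
BIN: S -> DAD becomes S -> DC, C -> AD.

S -> i | DC; A -> BB | BD; B -> i; C -> AD; D -> e | DS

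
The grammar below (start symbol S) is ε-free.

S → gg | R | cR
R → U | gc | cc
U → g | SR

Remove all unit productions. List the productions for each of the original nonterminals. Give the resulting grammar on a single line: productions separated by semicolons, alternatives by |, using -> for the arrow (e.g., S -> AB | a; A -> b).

Unit productions: R->U, S->R.
Unit pairs (A ⇒* B via units): (R,U), (S,R), (S,U).
S: inherits non-unit rules of {R, S, U} → SR | cR | cc | g | gc | gg.
R: inherits non-unit rules of {R, U} → SR | cc | g | gc.
U: inherits non-unit rules of {U} → SR | g.

S -> g | SR | cR | cc | gc | gg; R -> g | SR | cc | gc; U -> g | SR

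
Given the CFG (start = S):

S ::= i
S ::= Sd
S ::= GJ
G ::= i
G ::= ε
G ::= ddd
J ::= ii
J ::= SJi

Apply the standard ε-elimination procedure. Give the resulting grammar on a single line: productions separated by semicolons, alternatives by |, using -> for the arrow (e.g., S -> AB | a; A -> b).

S -> J | i | GJ | Sd; G -> i | ddd; J -> ii | SJi

Nullable set: {G}.
S -> GJ: G nullable, giving GJ | J.
Drop G -> ε.
Unchanged (no nullable symbols): S -> Sd; S -> i; G -> ddd; G -> i; J -> SJi; J -> ii.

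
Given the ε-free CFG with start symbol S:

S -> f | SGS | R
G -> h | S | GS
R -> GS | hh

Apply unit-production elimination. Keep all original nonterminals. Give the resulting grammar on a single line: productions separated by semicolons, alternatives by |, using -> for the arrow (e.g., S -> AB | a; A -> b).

Unit productions: G->S, S->R.
Unit pairs (A ⇒* B via units): (G,R), (G,S), (S,R).
S: inherits non-unit rules of {R, S} → GS | SGS | f | hh.
G: inherits non-unit rules of {G, R, S} → GS | SGS | f | h | hh.
R: inherits non-unit rules of {R} → GS | hh.

S -> f | GS | hh | SGS; G -> f | h | GS | hh | SGS; R -> GS | hh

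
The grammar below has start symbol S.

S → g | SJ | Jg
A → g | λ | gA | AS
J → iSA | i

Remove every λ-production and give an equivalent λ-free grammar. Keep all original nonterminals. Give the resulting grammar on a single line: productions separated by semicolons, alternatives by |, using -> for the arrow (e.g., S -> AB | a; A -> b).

Nullable set: {A}.
Drop A -> λ.
A -> AS: A nullable, giving AS | S.
A -> gA: A nullable, giving g | gA.
J -> iSA: A nullable, giving iS | iSA.
Unchanged (no nullable symbols): S -> Jg; S -> SJ; S -> g; A -> g; J -> i.

S -> g | Jg | SJ; A -> S | g | AS | gA; J -> i | iS | iSA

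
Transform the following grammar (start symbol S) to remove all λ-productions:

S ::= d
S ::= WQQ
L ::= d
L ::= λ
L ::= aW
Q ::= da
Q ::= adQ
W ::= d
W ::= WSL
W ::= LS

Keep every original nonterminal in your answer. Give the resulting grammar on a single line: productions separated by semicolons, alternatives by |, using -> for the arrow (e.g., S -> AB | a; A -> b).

Nullable set: {L}.
Drop L -> λ.
W -> LS: L nullable, giving LS | S.
W -> WSL: L nullable, giving WS | WSL.
Unchanged (no nullable symbols): S -> WQQ; S -> d; L -> aW; L -> d; Q -> adQ; Q -> da; W -> d.

S -> d | WQQ; L -> d | aW; Q -> da | adQ; W -> S | d | LS | WS | WSL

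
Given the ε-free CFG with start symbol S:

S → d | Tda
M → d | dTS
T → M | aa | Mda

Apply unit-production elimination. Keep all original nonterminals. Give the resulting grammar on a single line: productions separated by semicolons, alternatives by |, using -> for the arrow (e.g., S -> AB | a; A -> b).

S -> d | Tda; M -> d | dTS; T -> d | aa | Mda | dTS

Unit productions: T->M.
Unit pairs (A ⇒* B via units): (T,M).
S: inherits non-unit rules of {S} → Tda | d.
M: inherits non-unit rules of {M} → d | dTS.
T: inherits non-unit rules of {M, T} → Mda | aa | d | dTS.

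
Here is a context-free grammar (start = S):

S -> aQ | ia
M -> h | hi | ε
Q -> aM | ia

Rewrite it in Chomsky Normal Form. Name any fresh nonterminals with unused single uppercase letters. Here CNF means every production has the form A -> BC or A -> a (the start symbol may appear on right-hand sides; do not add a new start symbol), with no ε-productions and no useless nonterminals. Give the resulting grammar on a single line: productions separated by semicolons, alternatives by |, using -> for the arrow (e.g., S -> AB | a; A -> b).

S -> BC | CQ; A -> h; B -> i; C -> a; M -> h | AB; Q -> a | BC | CM

Nullable: {M}; after ε-elimination: S -> aQ | ia; M -> h | hi; Q -> a | aM | ia.
No unit productions to eliminate.
TERM: introduce C -> a, A -> h, B -> i and substitute in every rule of length ≥2.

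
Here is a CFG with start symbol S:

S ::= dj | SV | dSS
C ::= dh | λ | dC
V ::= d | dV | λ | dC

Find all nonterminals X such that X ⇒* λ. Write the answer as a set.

Directly nullable (have an ε-rule): {C, V}.
Not nullable: S — each has a terminal in every rule's right-hand side or depends on a non-nullable symbol.

{C, V}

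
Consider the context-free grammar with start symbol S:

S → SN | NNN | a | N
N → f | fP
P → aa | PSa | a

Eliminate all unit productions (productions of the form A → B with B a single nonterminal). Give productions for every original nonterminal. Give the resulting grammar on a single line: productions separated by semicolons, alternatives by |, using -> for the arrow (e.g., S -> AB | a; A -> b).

Unit productions: S->N.
Unit pairs (A ⇒* B via units): (S,N).
S: inherits non-unit rules of {N, S} → NNN | SN | a | f | fP.
N: inherits non-unit rules of {N} → f | fP.
P: inherits non-unit rules of {P} → PSa | a | aa.

S -> a | f | SN | fP | NNN; N -> f | fP; P -> a | aa | PSa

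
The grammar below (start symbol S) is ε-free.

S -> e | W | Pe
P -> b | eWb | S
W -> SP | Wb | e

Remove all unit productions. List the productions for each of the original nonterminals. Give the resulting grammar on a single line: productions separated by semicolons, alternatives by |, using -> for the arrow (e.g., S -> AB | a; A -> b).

Unit productions: P->S, S->W.
Unit pairs (A ⇒* B via units): (P,S), (P,W), (S,W).
S: inherits non-unit rules of {S, W} → Pe | SP | Wb | e.
P: inherits non-unit rules of {P, S, W} → Pe | SP | Wb | b | e | eWb.
W: inherits non-unit rules of {W} → SP | Wb | e.

S -> e | Pe | SP | Wb; P -> b | e | Pe | SP | Wb | eWb; W -> e | SP | Wb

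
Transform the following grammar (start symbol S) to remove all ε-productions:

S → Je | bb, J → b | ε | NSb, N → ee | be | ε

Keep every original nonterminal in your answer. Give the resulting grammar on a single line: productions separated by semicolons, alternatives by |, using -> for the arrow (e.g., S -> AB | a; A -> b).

S -> e | Je | bb; J -> b | Sb | NSb; N -> be | ee

Nullable set: {J, N}.
S -> Je: J nullable, giving Je | e.
Drop J -> ε.
J -> NSb: N nullable, giving NSb | Sb.
Drop N -> ε.
Unchanged (no nullable symbols): S -> bb; J -> b; N -> be; N -> ee.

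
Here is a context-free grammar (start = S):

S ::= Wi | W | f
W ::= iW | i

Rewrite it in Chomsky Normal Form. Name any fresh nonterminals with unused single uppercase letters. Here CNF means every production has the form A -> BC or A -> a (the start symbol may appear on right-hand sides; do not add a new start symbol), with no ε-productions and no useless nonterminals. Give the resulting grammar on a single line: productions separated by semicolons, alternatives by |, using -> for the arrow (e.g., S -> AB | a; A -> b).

No ε-productions.
After unit-elimination: S -> f | i | Wi | iW; W -> i | iW.
TERM: introduce A -> i and substitute in every rule of length ≥2.

S -> f | i | AW | WA; A -> i; W -> i | AW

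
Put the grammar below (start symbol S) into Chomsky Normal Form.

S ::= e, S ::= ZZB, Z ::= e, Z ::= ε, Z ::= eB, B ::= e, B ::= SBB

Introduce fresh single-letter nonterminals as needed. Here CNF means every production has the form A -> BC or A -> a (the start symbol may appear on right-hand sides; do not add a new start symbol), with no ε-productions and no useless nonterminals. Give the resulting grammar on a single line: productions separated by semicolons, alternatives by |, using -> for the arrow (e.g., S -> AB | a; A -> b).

Nullable: {Z}; after ε-elimination: S -> B | e | ZB | ZZB; B -> e | SBB; Z -> e | eB.
After unit-elimination: S -> e | ZB | SBB | ZZB; B -> e | SBB; Z -> e | eB.
TERM: introduce A -> e and substitute in every rule of length ≥2.
BIN: B -> SBB becomes B -> SC, C -> BB; S -> SBB becomes S -> SD, D -> BB; S -> ZZB becomes S -> ZE, E -> ZB.

S -> e | SD | ZB | ZE; A -> e; B -> e | SC; C -> BB; D -> BB; E -> ZB; Z -> e | AB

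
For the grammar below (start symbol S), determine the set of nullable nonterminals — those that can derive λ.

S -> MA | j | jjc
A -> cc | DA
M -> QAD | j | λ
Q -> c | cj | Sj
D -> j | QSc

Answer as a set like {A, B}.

{M}

Directly nullable (have an ε-rule): {M}.
Not nullable: A, D, Q, S — each has a terminal in every rule's right-hand side or depends on a non-nullable symbol.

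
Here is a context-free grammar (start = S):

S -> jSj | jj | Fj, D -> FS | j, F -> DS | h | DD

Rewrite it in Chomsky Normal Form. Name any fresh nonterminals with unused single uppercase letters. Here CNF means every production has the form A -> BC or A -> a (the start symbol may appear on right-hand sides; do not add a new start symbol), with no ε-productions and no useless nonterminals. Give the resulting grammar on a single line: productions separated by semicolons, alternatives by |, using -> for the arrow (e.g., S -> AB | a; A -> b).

No ε-productions.
No unit productions to eliminate.
TERM: introduce A -> j and substitute in every rule of length ≥2.
BIN: S -> ASA becomes S -> AB, B -> SA.

S -> AA | AB | FA; A -> j; B -> SA; D -> j | FS; F -> h | DD | DS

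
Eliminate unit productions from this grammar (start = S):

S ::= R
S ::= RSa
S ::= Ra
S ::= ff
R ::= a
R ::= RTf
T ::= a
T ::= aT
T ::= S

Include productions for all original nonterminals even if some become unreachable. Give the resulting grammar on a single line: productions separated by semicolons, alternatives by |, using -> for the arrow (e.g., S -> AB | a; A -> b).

S -> a | Ra | ff | RSa | RTf; R -> a | RTf; T -> a | Ra | aT | ff | RSa | RTf

Unit productions: S->R, T->S.
Unit pairs (A ⇒* B via units): (S,R), (T,R), (T,S).
S: inherits non-unit rules of {R, S} → RSa | RTf | Ra | a | ff.
R: inherits non-unit rules of {R} → RTf | a.
T: inherits non-unit rules of {R, S, T} → RSa | RTf | Ra | a | aT | ff.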